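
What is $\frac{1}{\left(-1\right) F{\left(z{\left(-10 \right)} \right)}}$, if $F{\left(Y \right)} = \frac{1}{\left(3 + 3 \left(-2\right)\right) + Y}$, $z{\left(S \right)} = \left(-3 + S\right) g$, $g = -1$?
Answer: $-10$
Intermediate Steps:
$z{\left(S \right)} = 3 - S$ ($z{\left(S \right)} = \left(-3 + S\right) \left(-1\right) = 3 - S$)
$F{\left(Y \right)} = \frac{1}{-3 + Y}$ ($F{\left(Y \right)} = \frac{1}{\left(3 - 6\right) + Y} = \frac{1}{-3 + Y}$)
$\frac{1}{\left(-1\right) F{\left(z{\left(-10 \right)} \right)}} = \frac{1}{\left(-1\right) \frac{1}{-3 + \left(3 - -10\right)}} = \frac{1}{\left(-1\right) \frac{1}{-3 + \left(3 + 10\right)}} = \frac{1}{\left(-1\right) \frac{1}{-3 + 13}} = \frac{1}{\left(-1\right) \frac{1}{10}} = \frac{1}{- \frac{1}{10}} = -10$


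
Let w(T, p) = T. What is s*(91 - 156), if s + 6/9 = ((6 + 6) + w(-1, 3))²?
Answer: -23465/3 ≈ -7821.7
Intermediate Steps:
s = 361/3 (s = -⅔ + ((6 + 6) - 1)² = -⅔ + (12 - 1)² = -⅔ + 11² = -⅔ + 121 = 361/3 ≈ 120.33)
s*(91 - 156) = 361*(91 - 156)/3 = (361/3)*(-65) = -23465/3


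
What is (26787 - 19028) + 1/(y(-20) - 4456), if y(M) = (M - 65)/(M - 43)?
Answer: 2177508974/280643 ≈ 7759.0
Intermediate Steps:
y(M) = (-65 + M)/(-43 + M)
(26787 - 19028) + 1/(y(-20) - 4456) = (26787 - 19028) + 1/((-65 - 20)/(-43 - 20) - 4456) = 7759 + 1/(-85/(-63) - 4456) = 7759 + 1/(-1/63*(-85) - 4456) = 7759 + 1/(85/63 - 4456) = 7759 + 1/(-280643/63) = 7759 - 63/280643 = 2177508974/280643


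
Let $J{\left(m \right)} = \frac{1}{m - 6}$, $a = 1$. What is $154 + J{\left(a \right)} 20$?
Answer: $150$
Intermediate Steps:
$J{\left(m \right)} = \frac{1}{-6 + m}$
$154 + J{\left(a \right)} 20 = 154 + \frac{1}{-6 + 1} \cdot 20 = 154 + \frac{1}{-5} \cdot 20 = 154 - 4 = 150$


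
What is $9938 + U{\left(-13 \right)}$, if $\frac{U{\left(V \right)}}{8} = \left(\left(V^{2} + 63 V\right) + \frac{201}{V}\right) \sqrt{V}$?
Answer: $9938 - \frac{69208 i \sqrt{13}}{13} \approx 9938.0 - 19195.0 i$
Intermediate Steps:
$U{\left(V \right)} = 8 \sqrt{V} \left(V^{2} + 63 V + \frac{201}{V}\right)$ ($U{\left(V \right)} = 8 \left(\left(V^{2} + 63 V\right) + \frac{201}{V}\right) \sqrt{V} = 8 \left(V^{2} + 63 V + \frac{201}{V}\right) \sqrt{V} = 8 \sqrt{V} \left(V^{2} + 63 V + \frac{201}{V}\right)$)
$9938 + U{\left(-13 \right)} = 9938 + \frac{8 \left(201 + \left(-13\right)^{2} \left(63 - 13\right)\right)}{i \sqrt{13}} = 9938 + 8 \left(- \frac{i \sqrt{13}}{13}\right) \left(201 + 169 \cdot 50\right) = 9938 + 8 \left(- \frac{i \sqrt{13}}{13}\right) \left(201 + 8450\right) = 9938 + 8 \left(- \frac{i \sqrt{13}}{13}\right) 8651 = 9938 - \frac{69208 i \sqrt{13}}{13}$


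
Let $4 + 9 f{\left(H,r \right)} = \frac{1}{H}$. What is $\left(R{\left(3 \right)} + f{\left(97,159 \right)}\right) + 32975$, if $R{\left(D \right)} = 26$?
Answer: $\frac{3201054}{97} \approx 33001.0$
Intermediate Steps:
$f{\left(H,r \right)} = - \frac{4}{9} + \frac{1}{9 H}$
$\left(R{\left(3 \right)} + f{\left(97,159 \right)}\right) + 32975 = \left(26 + \frac{1 - 388}{9 \cdot 97}\right) + 32975 = \left(26 + \frac{1}{9} \cdot \frac{1}{97} \left(1 - 388\right)\right) + 32975 = \left(26 + \frac{1}{9} \cdot \frac{1}{97} \left(-387\right)\right) + 32975 = \left(26 - \frac{43}{97}\right) + 32975 = \frac{2479}{97} + 32975 = \frac{3201054}{97}$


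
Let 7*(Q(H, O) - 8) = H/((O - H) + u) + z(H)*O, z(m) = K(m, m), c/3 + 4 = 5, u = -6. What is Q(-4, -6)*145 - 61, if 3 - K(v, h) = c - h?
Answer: 3213/2 ≈ 1606.5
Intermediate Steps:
c = 3 (c = -12 + 3*5 = -12 + 15 = 3)
K(v, h) = h (K(v, h) = 3 - (3 - h) = 3 + (-3 + h) = h)
z(m) = m
Q(H, O) = 8 + H*O/7 + H/(7*(-6 + O - H)) (Q(H, O) = 8 + (H/((O - H) - 6) + H*O)/7 = 8 + (H/(-6 + O - H) + H*O)/7 = 8 + (H*O + H/(-6 + O - H))/7 = 8 + (H*O/7 + H/(7*(-6 + O - H))) = 8 + H*O/7 + H/(7*(-6 + O - H)))
Q(-4, -6)*145 - 61 = ((336 - 56*(-6) + 55*(-4) - 6*(-4)² - 1*(-4)*(-6)² + 6*(-4)*(-6))/(7*(6 - 4 - 1*(-6))))*145 - 61 = ((336 + 336 - 220 - 6*16 - 1*(-4)*36 + 144)/(7*(6 - 4 + 6)))*145 - 61 = ((⅐)*(336 + 336 - 220 - 96 + 144 + 144)/8)*145 - 61 = ((⅐)*(⅛)*644)*145 - 61 = (23/2)*145 - 61 = 3335/2 - 61 = 3213/2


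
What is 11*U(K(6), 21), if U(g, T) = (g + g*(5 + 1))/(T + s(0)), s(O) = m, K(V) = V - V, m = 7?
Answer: 0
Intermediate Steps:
K(V) = 0
s(O) = 7
U(g, T) = 7*g/(7 + T) (U(g, T) = (g + g*(5 + 1))/(T + 7) = (g + g*6)/(7 + T) = (g + 6*g)/(7 + T) = (7*g)/(7 + T) = 7*g/(7 + T))
11*U(K(6), 21) = 11*(7*0/(7 + 21)) = 11*(7*0/28) = 11*(7*0*(1/28)) = 11*0 = 0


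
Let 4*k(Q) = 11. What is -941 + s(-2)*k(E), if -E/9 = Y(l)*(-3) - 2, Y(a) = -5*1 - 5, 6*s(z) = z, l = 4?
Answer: -11303/12 ≈ -941.92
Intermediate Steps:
s(z) = z/6
Y(a) = -10 (Y(a) = -5 - 5 = -10)
E = -252 (E = -9*(-10*(-3) - 2) = -9*(30 - 2) = -9*28 = -252)
k(Q) = 11/4 (k(Q) = (1/4)*11 = 11/4)
-941 + s(-2)*k(E) = -941 + ((1/6)*(-2))*(11/4) = -941 - 1/3*11/4 = -941 - 11/12 = -11303/12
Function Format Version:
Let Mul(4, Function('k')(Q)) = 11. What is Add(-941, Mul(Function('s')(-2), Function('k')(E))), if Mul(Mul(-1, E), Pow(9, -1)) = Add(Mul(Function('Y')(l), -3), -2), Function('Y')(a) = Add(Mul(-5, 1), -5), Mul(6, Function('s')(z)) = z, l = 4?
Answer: Rational(-11303, 12) ≈ -941.92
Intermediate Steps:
Function('s')(z) = Mul(Rational(1, 6), z)
Function('Y')(a) = -10 (Function('Y')(a) = Add(-5, -5) = -10)
E = -252 (E = Mul(-9, Add(Mul(-10, -3), -2)) = Mul(-9, Add(30, -2)) = Mul(-9, 28) = -252)
Function('k')(Q) = Rational(11, 4) (Function('k')(Q) = Mul(Rational(1, 4), 11) = Rational(11, 4))
Add(-941, Mul(Function('s')(-2), Function('k')(E))) = Add(-941, Mul(Mul(Rational(1, 6), -2), Rational(11, 4))) = Add(-941, Mul(Rational(-1, 3), Rational(11, 4))) = Add(-941, Rational(-11, 12)) = Rational(-11303, 12)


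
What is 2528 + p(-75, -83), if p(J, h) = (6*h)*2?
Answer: 1532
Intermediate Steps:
p(J, h) = 12*h
2528 + p(-75, -83) = 2528 + 12*(-83) = 2528 - 996 = 1532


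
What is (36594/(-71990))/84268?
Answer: -18297/3033226660 ≈ -6.0322e-6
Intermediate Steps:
(36594/(-71990))/84268 = (36594*(-1/71990))*(1/84268) = -18297/35995*1/84268 = -18297/3033226660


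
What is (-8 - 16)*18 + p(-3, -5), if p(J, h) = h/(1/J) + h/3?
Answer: -1256/3 ≈ -418.67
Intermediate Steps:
p(J, h) = h/3 + J*h (p(J, h) = h*J + h*(⅓) = J*h + h/3 = h/3 + J*h)
(-8 - 16)*18 + p(-3, -5) = (-8 - 16)*18 - 5*(⅓ - 3) = -24*18 - 5*(-8/3) = -432 + 40/3 = -1256/3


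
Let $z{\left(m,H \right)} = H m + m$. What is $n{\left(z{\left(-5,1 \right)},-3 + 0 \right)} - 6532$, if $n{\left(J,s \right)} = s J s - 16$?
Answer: $-6638$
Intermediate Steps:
$z{\left(m,H \right)} = m + H m$
$n{\left(J,s \right)} = -16 + J s^{2}$ ($n{\left(J,s \right)} = J s s - 16 = J s^{2} - 16 = -16 + J s^{2}$)
$n{\left(z{\left(-5,1 \right)},-3 + 0 \right)} - 6532 = \left(-16 + - 5 \left(1 + 1\right) \left(-3 + 0\right)^{2}\right) - 6532 = \left(-16 + \left(-5\right) 2 \left(-3\right)^{2}\right) - 6532 = \left(-16 - 90\right) - 6532 = -106 - 6532 = -6638$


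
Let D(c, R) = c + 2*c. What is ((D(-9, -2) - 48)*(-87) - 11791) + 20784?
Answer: 15518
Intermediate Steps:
D(c, R) = 3*c
((D(-9, -2) - 48)*(-87) - 11791) + 20784 = ((3*(-9) - 48)*(-87) - 11791) + 20784 = ((-27 - 48)*(-87) - 11791) + 20784 = (-75*(-87) - 11791) + 20784 = (6525 - 11791) + 20784 = -5266 + 20784 = 15518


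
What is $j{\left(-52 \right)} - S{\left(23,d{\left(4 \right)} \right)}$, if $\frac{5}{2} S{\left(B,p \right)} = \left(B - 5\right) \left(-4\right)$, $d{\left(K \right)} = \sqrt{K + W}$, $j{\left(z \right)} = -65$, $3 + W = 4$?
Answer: $- \frac{181}{5} \approx -36.2$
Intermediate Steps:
$W = 1$ ($W = -3 + 4 = 1$)
$d{\left(K \right)} = \sqrt{1 + K}$ ($d{\left(K \right)} = \sqrt{K + 1} = \sqrt{1 + K}$)
$S{\left(B,p \right)} = 8 - \frac{8 B}{5}$ ($S{\left(B,p \right)} = \frac{2 \left(B - 5\right) \left(-4\right)}{5} = \frac{2 \left(-5 + B\right) \left(-4\right)}{5} = \frac{2 \left(20 - 4 B\right)}{5} = 8 - \frac{8 B}{5}$)
$j{\left(-52 \right)} - S{\left(23,d{\left(4 \right)} \right)} = -65 - \left(8 - \frac{184}{5}\right) = -65 - - \frac{144}{5} = -65 + \frac{144}{5} = - \frac{181}{5}$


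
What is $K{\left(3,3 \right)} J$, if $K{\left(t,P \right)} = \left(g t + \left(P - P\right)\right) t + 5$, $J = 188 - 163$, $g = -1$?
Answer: $-100$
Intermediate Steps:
$J = 25$ ($J = 188 - 163 = 25$)
$K{\left(t,P \right)} = 5 - t^{2}$ ($K{\left(t,P \right)} = \left(- t + \left(P - P\right)\right) t + 5 = \left(- t + 0\right) t + 5 = - t t + 5 = - t^{2} + 5 = 5 - t^{2}$)
$K{\left(3,3 \right)} J = \left(5 - 3^{2}\right) 25 = \left(5 - 9\right) 25 = \left(-4\right) 25 = -100$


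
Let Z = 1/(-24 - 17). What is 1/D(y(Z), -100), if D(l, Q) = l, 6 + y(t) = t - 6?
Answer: -41/493 ≈ -0.083164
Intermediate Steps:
Z = -1/41 (Z = 1/(-41) = -1/41 ≈ -0.024390)
y(t) = -12 + t (y(t) = -6 + (t - 6) = -6 + (-6 + t) = -12 + t)
1/D(y(Z), -100) = 1/(-12 - 1/41) = 1/(-493/41) = -41/493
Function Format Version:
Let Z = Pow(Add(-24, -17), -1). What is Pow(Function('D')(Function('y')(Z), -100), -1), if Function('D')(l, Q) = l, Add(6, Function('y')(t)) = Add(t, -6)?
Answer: Rational(-41, 493) ≈ -0.083164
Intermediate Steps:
Z = Rational(-1, 41) (Z = Pow(-41, -1) = Rational(-1, 41) ≈ -0.024390)
Function('y')(t) = Add(-12, t) (Function('y')(t) = Add(-6, Add(t, -6)) = Add(-6, Add(-6, t)) = Add(-12, t))
Pow(Function('D')(Function('y')(Z), -100), -1) = Pow(Add(-12, Rational(-1, 41)), -1) = Pow(Rational(-493, 41), -1) = Rational(-41, 493)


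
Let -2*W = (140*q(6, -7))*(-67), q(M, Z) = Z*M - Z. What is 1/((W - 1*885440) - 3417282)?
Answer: -1/4466872 ≈ -2.2387e-7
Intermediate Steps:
q(M, Z) = -Z + M*Z (q(M, Z) = M*Z - Z = -Z + M*Z)
W = -164150 (W = -140*(-7*(-1 + 6))*(-67)/2 = -140*(-7*5)*(-67)/2 = -140*(-35)*(-67)/2 = -(-2450)*(-67) = -1/2*328300 = -164150)
1/((W - 1*885440) - 3417282) = 1/((-164150 - 1*885440) - 3417282) = 1/((-164150 - 885440) - 3417282) = 1/(-1049590 - 3417282) = 1/(-4466872) = -1/4466872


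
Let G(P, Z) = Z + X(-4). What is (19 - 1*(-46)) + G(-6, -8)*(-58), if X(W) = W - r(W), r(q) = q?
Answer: 529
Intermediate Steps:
X(W) = 0 (X(W) = W - W = 0)
G(P, Z) = Z (G(P, Z) = Z + 0 = Z)
(19 - 1*(-46)) + G(-6, -8)*(-58) = (19 - 1*(-46)) - 8*(-58) = (19 + 46) + 464 = 65 + 464 = 529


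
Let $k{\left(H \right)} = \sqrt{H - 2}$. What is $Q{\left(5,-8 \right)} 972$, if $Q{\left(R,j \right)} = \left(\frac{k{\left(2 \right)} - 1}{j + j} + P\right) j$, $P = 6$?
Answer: $-47142$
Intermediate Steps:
$k{\left(H \right)} = \sqrt{-2 + H}$
$Q{\left(R,j \right)} = j \left(6 - \frac{1}{2 j}\right)$ ($Q{\left(R,j \right)} = \left(\frac{\sqrt{-2 + 2} - 1}{j + j} + 6\right) j = \left(\frac{\sqrt{0} - 1}{2 j} + 6\right) j = \left(\left(0 - 1\right) \frac{1}{2 j} + 6\right) j = \left(- \frac{1}{2 j} + 6\right) j = \left(6 - \frac{1}{2 j}\right) j = j \left(6 - \frac{1}{2 j}\right)$)
$Q{\left(5,-8 \right)} 972 = \left(- \frac{1}{2} + 6 \left(-8\right)\right) 972 = \left(- \frac{1}{2} - 48\right) 972 = \left(- \frac{97}{2}\right) 972 = -47142$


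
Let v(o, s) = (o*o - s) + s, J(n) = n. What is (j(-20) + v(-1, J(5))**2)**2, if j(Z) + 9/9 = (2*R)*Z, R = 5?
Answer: 40000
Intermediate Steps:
v(o, s) = o**2 (v(o, s) = (o**2 - s) + s = o**2)
j(Z) = -1 + 10*Z (j(Z) = -1 + (2*5)*Z = -1 + 10*Z)
(j(-20) + v(-1, J(5))**2)**2 = ((-1 + 10*(-20)) + ((-1)**2)**2)**2 = ((-1 - 200) + 1**2)**2 = (-201 + 1)**2 = (-200)**2 = 40000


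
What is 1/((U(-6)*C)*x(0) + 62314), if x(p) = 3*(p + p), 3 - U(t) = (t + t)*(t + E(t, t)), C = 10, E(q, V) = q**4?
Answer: 1/62314 ≈ 1.6048e-5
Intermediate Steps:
U(t) = 3 - 2*t*(t + t**4) (U(t) = 3 - (t + t)*(t + t**4) = 3 - 2*t*(t + t**4))
x(p) = 6*p (x(p) = 3*(2*p) = 6*p)
1/((U(-6)*C)*x(0) + 62314) = 1/(((3 - 2*(-6)**2 - 2*(-6)**5)*10)*(6*0) + 62314) = 1/(((3 - 2*36 - 2*(-7776))*10)*0 + 62314) = 1/(((3 - 72 + 15552)*10)*0 + 62314) = 1/((15483*10)*0 + 62314) = 1/(154830*0 + 62314) = 1/(0 + 62314) = 1/62314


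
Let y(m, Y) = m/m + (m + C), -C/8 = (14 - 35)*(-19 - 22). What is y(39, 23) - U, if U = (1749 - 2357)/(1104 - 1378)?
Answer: -938480/137 ≈ -6850.2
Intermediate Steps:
C = -6888 (C = -8*(14 - 35)*(-19 - 22) = -(-168)*(-41) = -8*861 = -6888)
y(m, Y) = -6887 + m (y(m, Y) = m/m + (m - 6888) = 1 + (-6888 + m) = -6887 + m)
U = 304/137 (U = -608/(-274) = -608*(-1/274) = 304/137 ≈ 2.2190)
y(39, 23) - U = (-6887 + 39) - 1*304/137 = -6848 - 304/137 = -938480/137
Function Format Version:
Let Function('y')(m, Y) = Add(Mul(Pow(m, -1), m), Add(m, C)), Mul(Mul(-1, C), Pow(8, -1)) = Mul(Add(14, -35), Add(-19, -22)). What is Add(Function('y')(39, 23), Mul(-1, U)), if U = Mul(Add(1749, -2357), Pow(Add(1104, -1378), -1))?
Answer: Rational(-938480, 137) ≈ -6850.2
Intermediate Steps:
C = -6888 (C = Mul(-8, Mul(Add(14, -35), Add(-19, -22))) = Mul(-8, Mul(-21, -41)) = Mul(-8, 861) = -6888)
Function('y')(m, Y) = Add(-6887, m) (Function('y')(m, Y) = Add(Mul(Pow(m, -1), m), Add(m, -6888)) = Add(1, Add(-6888, m)) = Add(-6887, m))
U = Rational(304, 137) (U = Mul(-608, Pow(-274, -1)) = Mul(-608, Rational(-1, 274)) = Rational(304, 137) ≈ 2.2190)
Add(Function('y')(39, 23), Mul(-1, U)) = Add(Add(-6887, 39), Mul(-1, Rational(304, 137))) = Add(-6848, Rational(-304, 137)) = Rational(-938480, 137)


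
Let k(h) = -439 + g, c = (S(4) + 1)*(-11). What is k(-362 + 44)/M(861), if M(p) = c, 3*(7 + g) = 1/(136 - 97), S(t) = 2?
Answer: 52181/3861 ≈ 13.515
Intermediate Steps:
g = -818/117 (g = -7 + 1/(3*(136 - 97)) = -7 + (1/3)/39 = -7 + (1/3)*(1/39) = -7 + 1/117 = -818/117 ≈ -6.9915)
c = -33 (c = (2 + 1)*(-11) = 3*(-11) = -33)
M(p) = -33
k(h) = -52181/117 (k(h) = -439 - 818/117 = -52181/117)
k(-362 + 44)/M(861) = -52181/117/(-33) = -52181/117*(-1/33) = 52181/3861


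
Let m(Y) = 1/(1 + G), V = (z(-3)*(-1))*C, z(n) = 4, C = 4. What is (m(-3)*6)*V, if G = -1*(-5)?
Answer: -16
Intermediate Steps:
G = 5
V = -16 (V = (4*(-1))*4 = -4*4 = -16)
m(Y) = ⅙ (m(Y) = 1/(1 + 5) = 1/6 = ⅙)
(m(-3)*6)*V = ((⅙)*6)*(-16) = 1*(-16) = -16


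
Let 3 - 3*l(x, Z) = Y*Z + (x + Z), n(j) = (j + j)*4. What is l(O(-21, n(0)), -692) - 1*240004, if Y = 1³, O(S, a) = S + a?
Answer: -718604/3 ≈ -2.3953e+5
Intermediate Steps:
n(j) = 8*j (n(j) = (2*j)*4 = 8*j)
Y = 1
l(x, Z) = 1 - 2*Z/3 - x/3 (l(x, Z) = 1 - (1*Z + (x + Z))/3 = 1 - (Z + (Z + x))/3 = 1 - (x + 2*Z)/3 = 1 + (-2*Z/3 - x/3) = 1 - 2*Z/3 - x/3)
l(O(-21, n(0)), -692) - 1*240004 = (1 - ⅔*(-692) - (-21 + 8*0)/3) - 1*240004 = (1 + 1384/3 - (-21 + 0)/3) - 240004 = (1 + 1384/3 - ⅓*(-21)) - 240004 = (1 + 1384/3 + 7) - 240004 = 1408/3 - 240004 = -718604/3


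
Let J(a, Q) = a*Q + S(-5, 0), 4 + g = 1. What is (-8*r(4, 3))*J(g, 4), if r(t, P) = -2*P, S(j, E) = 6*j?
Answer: -2016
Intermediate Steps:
g = -3 (g = -4 + 1 = -3)
J(a, Q) = -30 + Q*a (J(a, Q) = a*Q + 6*(-5) = Q*a - 30 = -30 + Q*a)
(-8*r(4, 3))*J(g, 4) = (-(-16)*3)*(-30 + 4*(-3)) = (-8*(-6))*(-30 - 12) = 48*(-42) = -2016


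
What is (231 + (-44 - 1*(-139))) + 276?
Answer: 602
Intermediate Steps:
(231 + (-44 - 1*(-139))) + 276 = (231 + (-44 + 139)) + 276 = (231 + 95) + 276 = 326 + 276 = 602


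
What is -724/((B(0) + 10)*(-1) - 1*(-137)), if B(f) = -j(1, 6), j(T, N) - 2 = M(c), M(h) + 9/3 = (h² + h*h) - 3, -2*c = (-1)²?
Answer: -1448/247 ≈ -5.8624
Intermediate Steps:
c = -½ (c = -½*(-1)² = -½*1 = -½ ≈ -0.50000)
M(h) = -6 + 2*h² (M(h) = -3 + ((h² + h*h) - 3) = -3 + ((h² + h²) - 3) = -3 + (2*h² - 3) = -3 + (-3 + 2*h²) = -6 + 2*h²)
j(T, N) = -7/2 (j(T, N) = 2 + (-6 + 2*(-½)²) = 2 + (-6 + 2*(¼)) = 2 + (-6 + ½) = 2 - 11/2 = -7/2)
B(f) = 7/2 (B(f) = -1*(-7/2) = 7/2)
-724/((B(0) + 10)*(-1) - 1*(-137)) = -724/((7/2 + 10)*(-1) - 1*(-137)) = -724/((27/2)*(-1) + 137) = -724/(-27/2 + 137) = -724/247/2 = -724*2/247 = -1448/247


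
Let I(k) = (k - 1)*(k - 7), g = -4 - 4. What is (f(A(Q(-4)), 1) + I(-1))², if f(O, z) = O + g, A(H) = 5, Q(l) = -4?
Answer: 169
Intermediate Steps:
g = -8
I(k) = (-1 + k)*(-7 + k)
f(O, z) = -8 + O (f(O, z) = O - 8 = -8 + O)
(f(A(Q(-4)), 1) + I(-1))² = ((-8 + 5) + (7 + (-1)² - 8*(-1)))² = (-3 + (7 + 1 + 8))² = (-3 + 16)² = 13² = 169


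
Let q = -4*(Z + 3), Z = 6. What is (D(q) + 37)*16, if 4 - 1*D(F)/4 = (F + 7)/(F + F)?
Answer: 7400/9 ≈ 822.22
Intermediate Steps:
q = -36 (q = -4*(6 + 3) = -4*9 = -36)
D(F) = 16 - 2*(7 + F)/F (D(F) = 16 - 4*(F + 7)/(F + F) = 16 - 4*(7 + F)/(2*F) = 16 - 4*(7 + F)*1/(2*F) = 16 - 2*(7 + F)/F)
(D(q) + 37)*16 = ((14 - 14/(-36)) + 37)*16 = ((14 - 14*(-1/36)) + 37)*16 = ((14 + 7/18) + 37)*16 = (259/18 + 37)*16 = (925/18)*16 = 7400/9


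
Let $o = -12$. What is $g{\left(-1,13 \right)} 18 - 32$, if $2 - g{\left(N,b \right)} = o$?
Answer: $220$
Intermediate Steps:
$g{\left(N,b \right)} = 14$ ($g{\left(N,b \right)} = 2 - -12 = 2 + 12 = 14$)
$g{\left(-1,13 \right)} 18 - 32 = 14 \cdot 18 - 32 = 252 - 32 = 220$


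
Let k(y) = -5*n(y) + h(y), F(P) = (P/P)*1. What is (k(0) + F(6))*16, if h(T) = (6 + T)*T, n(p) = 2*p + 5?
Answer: -384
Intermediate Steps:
n(p) = 5 + 2*p
F(P) = 1 (F(P) = 1*1 = 1)
h(T) = T*(6 + T)
k(y) = -25 - 10*y + y*(6 + y) (k(y) = -5*(5 + 2*y) + y*(6 + y) = (-25 - 10*y) + y*(6 + y) = -25 - 10*y + y*(6 + y))
(k(0) + F(6))*16 = ((-25 + 0² - 4*0) + 1)*16 = ((-25 + 0 + 0) + 1)*16 = (-25 + 1)*16 = -24*16 = -384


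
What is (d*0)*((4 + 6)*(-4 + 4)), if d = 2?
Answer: 0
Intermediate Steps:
(d*0)*((4 + 6)*(-4 + 4)) = (2*0)*((4 + 6)*(-4 + 4)) = 0*(10*0) = 0*0 = 0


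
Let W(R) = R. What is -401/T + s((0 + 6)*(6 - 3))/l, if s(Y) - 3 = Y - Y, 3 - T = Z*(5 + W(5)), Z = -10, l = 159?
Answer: -21150/5459 ≈ -3.8743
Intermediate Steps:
T = 103 (T = 3 - (-10)*(5 + 5) = 3 - (-10)*10 = 3 - 1*(-100) = 3 + 100 = 103)
s(Y) = 3 (s(Y) = 3 + (Y - Y) = 3 + 0 = 3)
-401/T + s((0 + 6)*(6 - 3))/l = -401/103 + 3/159 = -401*1/103 + 3*(1/159) = -401/103 + 1/53 = -21150/5459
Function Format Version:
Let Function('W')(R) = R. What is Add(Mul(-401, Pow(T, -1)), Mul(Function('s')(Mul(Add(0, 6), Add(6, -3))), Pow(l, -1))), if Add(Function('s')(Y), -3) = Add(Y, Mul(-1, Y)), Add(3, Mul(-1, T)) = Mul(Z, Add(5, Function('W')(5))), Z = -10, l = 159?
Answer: Rational(-21150, 5459) ≈ -3.8743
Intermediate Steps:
T = 103 (T = Add(3, Mul(-1, Mul(-10, Add(5, 5)))) = Add(3, Mul(-1, Mul(-10, 10))) = Add(3, Mul(-1, -100)) = Add(3, 100) = 103)
Function('s')(Y) = 3 (Function('s')(Y) = Add(3, Add(Y, Mul(-1, Y))) = Add(3, 0) = 3)
Add(Mul(-401, Pow(T, -1)), Mul(Function('s')(Mul(Add(0, 6), Add(6, -3))), Pow(l, -1))) = Add(Mul(-401, Pow(103, -1)), Mul(3, Pow(159, -1))) = Add(Mul(-401, Rational(1, 103)), Mul(3, Rational(1, 159))) = Add(Rational(-401, 103), Rational(1, 53)) = Rational(-21150, 5459)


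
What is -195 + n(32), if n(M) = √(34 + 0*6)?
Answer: -195 + √34 ≈ -189.17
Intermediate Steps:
n(M) = √34 (n(M) = √(34 + 0) = √34)
-195 + n(32) = -195 + √34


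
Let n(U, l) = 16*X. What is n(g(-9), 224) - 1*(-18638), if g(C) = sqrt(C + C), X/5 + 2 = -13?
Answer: 17438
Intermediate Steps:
X = -75 (X = -10 + 5*(-13) = -10 - 65 = -75)
g(C) = sqrt(2)*sqrt(C) (g(C) = sqrt(2*C) = sqrt(2)*sqrt(C))
n(U, l) = -1200 (n(U, l) = 16*(-75) = -1200)
n(g(-9), 224) - 1*(-18638) = -1200 - 1*(-18638) = -1200 + 18638 = 17438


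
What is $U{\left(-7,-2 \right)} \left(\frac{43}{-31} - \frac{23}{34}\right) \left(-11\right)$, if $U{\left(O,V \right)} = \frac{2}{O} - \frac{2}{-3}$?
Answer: $\frac{31900}{3689} \approx 8.6473$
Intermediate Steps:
$U{\left(O,V \right)} = \frac{2}{3} + \frac{2}{O}$ ($U{\left(O,V \right)} = \frac{2}{O} - - \frac{2}{3} = \frac{2}{O} + \frac{2}{3} = \frac{2}{3} + \frac{2}{O}$)
$U{\left(-7,-2 \right)} \left(\frac{43}{-31} - \frac{23}{34}\right) \left(-11\right) = \left(\frac{2}{3} + \frac{2}{-7}\right) \left(\frac{43}{-31} - \frac{23}{34}\right) \left(-11\right) = \left(\frac{2}{3} + 2 \left(- \frac{1}{7}\right)\right) \left(43 \left(- \frac{1}{31}\right) - \frac{23}{34}\right) \left(-11\right) = \left(\frac{2}{3} - \frac{2}{7}\right) \left(- \frac{43}{31} - \frac{23}{34}\right) \left(-11\right) = \frac{8}{21} \left(- \frac{2175}{1054}\right) \left(-11\right) = \left(- \frac{2900}{3689}\right) \left(-11\right) = \frac{31900}{3689}$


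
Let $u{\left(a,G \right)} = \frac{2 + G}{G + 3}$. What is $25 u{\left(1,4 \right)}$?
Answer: $\frac{150}{7} \approx 21.429$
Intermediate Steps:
$u{\left(a,G \right)} = \frac{2 + G}{3 + G}$
$25 u{\left(1,4 \right)} = 25 \frac{2 + 4}{3 + 4} = 25 \cdot \frac{1}{7} \cdot 6 = 25 \cdot \frac{6}{7} = \frac{150}{7}$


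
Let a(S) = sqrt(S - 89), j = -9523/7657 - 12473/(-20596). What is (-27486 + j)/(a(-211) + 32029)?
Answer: -7307232621438749/8514807131442508 + 1140721318405*I*sqrt(3)/4257403565721254 ≈ -0.85818 + 0.00046408*I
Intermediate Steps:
j = -5296313/8300188 (j = -9523*1/7657 - 12473*(-1/20596) = -9523/7657 + 12473/20596 = -5296313/8300188 ≈ -0.63810)
a(S) = sqrt(-89 + S)
(-27486 + j)/(a(-211) + 32029) = (-27486 - 5296313/8300188)/(sqrt(-89 - 211) + 32029) = -228144263681/(8300188*(sqrt(-300) + 32029)) = -228144263681/(8300188*(10*I*sqrt(3) + 32029)) = -228144263681/(8300188*(32029 + 10*I*sqrt(3)))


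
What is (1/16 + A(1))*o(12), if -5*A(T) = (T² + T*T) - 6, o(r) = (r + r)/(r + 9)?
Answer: 69/70 ≈ 0.98571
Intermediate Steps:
o(r) = 2*r/(9 + r) (o(r) = (2*r)/(9 + r) = 2*r/(9 + r))
A(T) = 6/5 - 2*T²/5 (A(T) = -((T² + T*T) - 6)/5 = -((T² + T²) - 6)/5 = -(2*T² - 6)/5 = -(-6 + 2*T²)/5 = 6/5 - 2*T²/5)
(1/16 + A(1))*o(12) = (1/16 + (6/5 - ⅖*1²))*(2*12/(9 + 12)) = (1/16 + (6/5 - ⅖*1))*(2*12/21) = (1/16 + (6/5 - ⅖))*(2*12*(1/21)) = (1/16 + ⅘)*(8/7) = (69/80)*(8/7) = 69/70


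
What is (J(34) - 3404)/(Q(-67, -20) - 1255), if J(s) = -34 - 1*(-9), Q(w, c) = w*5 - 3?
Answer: 127/59 ≈ 2.1525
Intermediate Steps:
Q(w, c) = -3 + 5*w (Q(w, c) = 5*w - 3 = -3 + 5*w)
J(s) = -25 (J(s) = -34 + 9 = -25)
(J(34) - 3404)/(Q(-67, -20) - 1255) = (-25 - 3404)/((-3 + 5*(-67)) - 1255) = -3429/((-3 - 335) - 1255) = -3429/(-338 - 1255) = -3429/(-1593) = -3429*(-1/1593) = 127/59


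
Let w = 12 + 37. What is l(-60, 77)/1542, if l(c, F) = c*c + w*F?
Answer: 7373/1542 ≈ 4.7815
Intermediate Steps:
w = 49
l(c, F) = c**2 + 49*F (l(c, F) = c*c + 49*F = c**2 + 49*F)
l(-60, 77)/1542 = ((-60)**2 + 49*77)/1542 = (3600 + 3773)*(1/1542) = 7373*(1/1542) = 7373/1542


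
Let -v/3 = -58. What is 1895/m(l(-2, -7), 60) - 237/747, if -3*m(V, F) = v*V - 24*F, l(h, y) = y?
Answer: 401861/220614 ≈ 1.8216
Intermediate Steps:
v = 174 (v = -3*(-58) = 174)
m(V, F) = -58*V + 8*F (m(V, F) = -(174*V - 24*F)/3 = -(-24*F + 174*V)/3 = -58*V + 8*F)
1895/m(l(-2, -7), 60) - 237/747 = 1895/(-58*(-7) + 8*60) - 237/747 = 1895/(406 + 480) - 237*1/747 = 1895/886 - 79/249 = 401861/220614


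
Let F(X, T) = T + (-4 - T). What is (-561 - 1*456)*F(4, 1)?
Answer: 4068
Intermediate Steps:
F(X, T) = -4
(-561 - 1*456)*F(4, 1) = (-561 - 1*456)*(-4) = (-561 - 456)*(-4) = -1017*(-4) = 4068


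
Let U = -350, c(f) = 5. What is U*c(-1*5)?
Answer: -1750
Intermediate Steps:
U*c(-1*5) = -350*5 = -1750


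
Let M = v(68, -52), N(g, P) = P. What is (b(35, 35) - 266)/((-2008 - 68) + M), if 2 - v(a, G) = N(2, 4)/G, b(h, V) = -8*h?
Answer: 2366/8987 ≈ 0.26327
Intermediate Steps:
v(a, G) = 2 - 4/G
M = 27/13 (M = 2 - 4/(-52) = 2 - 4*(-1/52) = 2 + 1/13 = 27/13 ≈ 2.0769)
(b(35, 35) - 266)/((-2008 - 68) + M) = (-8*35 - 266)/((-2008 - 68) + 27/13) = (-280 - 266)/(-2076 + 27/13) = -546/(-26961/13) = -546*(-13/26961) = 2366/8987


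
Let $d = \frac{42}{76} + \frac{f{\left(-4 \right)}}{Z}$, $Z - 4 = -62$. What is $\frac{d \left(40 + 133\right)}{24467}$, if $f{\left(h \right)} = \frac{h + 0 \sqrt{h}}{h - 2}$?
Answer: $\frac{309497}{80887902} \approx 0.0038262$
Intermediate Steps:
$Z = -58$ ($Z = 4 - 62 = -58$)
$f{\left(h \right)} = \frac{h}{-2 + h}$ ($f{\left(h \right)} = \frac{h + 0}{-2 + h} = \frac{h}{-2 + h}$)
$d = \frac{1789}{3306}$ ($d = \frac{42}{76} + \frac{\left(-4\right) \frac{1}{-2 - 4}}{-58} = 42 \cdot \frac{1}{76} + - \frac{4}{-6} \left(- \frac{1}{58}\right) = \frac{21}{38} + \left(-4\right) \left(- \frac{1}{6}\right) \left(- \frac{1}{58}\right) = \frac{21}{38} + \frac{2}{3} \left(- \frac{1}{58}\right) = \frac{21}{38} - \frac{1}{87} = \frac{1789}{3306} \approx 0.54114$)
$\frac{d \left(40 + 133\right)}{24467} = \frac{\frac{1789}{3306} \left(40 + 133\right)}{24467} = \frac{1789}{3306} \cdot 173 \cdot \frac{1}{24467} = \frac{309497}{3306} \cdot \frac{1}{24467} = \frac{309497}{80887902}$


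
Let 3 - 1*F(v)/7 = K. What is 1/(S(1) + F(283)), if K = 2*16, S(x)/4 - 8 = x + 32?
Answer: -1/39 ≈ -0.025641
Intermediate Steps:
S(x) = 160 + 4*x (S(x) = 32 + 4*(x + 32) = 32 + 4*(32 + x) = 32 + (128 + 4*x) = 160 + 4*x)
K = 32
F(v) = -203 (F(v) = 21 - 7*32 = 21 - 224 = -203)
1/(S(1) + F(283)) = 1/((160 + 4*1) - 203) = 1/((160 + 4) - 203) = 1/(164 - 203) = 1/(-39) = -1/39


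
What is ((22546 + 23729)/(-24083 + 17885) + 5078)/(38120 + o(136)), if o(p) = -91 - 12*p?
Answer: 616219/4423306 ≈ 0.13931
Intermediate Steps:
((22546 + 23729)/(-24083 + 17885) + 5078)/(38120 + o(136)) = ((22546 + 23729)/(-24083 + 17885) + 5078)/(38120 + (-91 - 12*136)) = (46275/(-6198) + 5078)/(38120 + (-91 - 1632)) = (46275*(-1/6198) + 5078)/(38120 - 1723) = (-15425/2066 + 5078)/36397 = (10475723/2066)*(1/36397) = 616219/4423306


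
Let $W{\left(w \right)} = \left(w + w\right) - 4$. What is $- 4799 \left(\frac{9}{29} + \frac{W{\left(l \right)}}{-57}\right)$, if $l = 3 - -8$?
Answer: $\frac{14397}{551} \approx 26.129$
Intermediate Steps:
$l = 11$ ($l = 3 + 8 = 11$)
$W{\left(w \right)} = -4 + 2 w$ ($W{\left(w \right)} = 2 w - 4 = -4 + 2 w$)
$- 4799 \left(\frac{9}{29} + \frac{W{\left(l \right)}}{-57}\right) = - 4799 \left(\frac{9}{29} + \frac{-4 + 2 \cdot 11}{-57}\right) = - 4799 \left(9 \cdot \frac{1}{29} + \left(-4 + 22\right) \left(- \frac{1}{57}\right)\right) = - 4799 \left(\frac{9}{29} + 18 \left(- \frac{1}{57}\right)\right) = - 4799 \left(\frac{9}{29} - \frac{6}{19}\right) = \left(-4799\right) \left(- \frac{3}{551}\right) = \frac{14397}{551}$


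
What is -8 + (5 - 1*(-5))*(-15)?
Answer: -158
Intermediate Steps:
-8 + (5 - 1*(-5))*(-15) = -8 + (5 + 5)*(-15) = -8 + 10*(-15) = -8 - 150 = -158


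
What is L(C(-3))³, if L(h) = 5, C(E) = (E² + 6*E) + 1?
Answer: 125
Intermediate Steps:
C(E) = 1 + E² + 6*E
L(C(-3))³ = 5³ = 125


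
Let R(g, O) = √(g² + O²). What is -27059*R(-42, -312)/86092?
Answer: -81177*√2753/43046 ≈ -98.947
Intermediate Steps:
R(g, O) = √(O² + g²)
-27059*R(-42, -312)/86092 = -27059*√((-312)² + (-42)²)/86092 = -27059*√(97344 + 1764)/86092 = -27059*3*√2753/43046 = -81177*√2753/43046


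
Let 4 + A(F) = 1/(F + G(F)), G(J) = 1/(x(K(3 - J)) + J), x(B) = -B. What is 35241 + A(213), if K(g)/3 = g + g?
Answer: 11055610223/313750 ≈ 35237.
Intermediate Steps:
K(g) = 6*g (K(g) = 3*(g + g) = 3*(2*g) = 6*g)
G(J) = 1/(-18 + 7*J) (G(J) = 1/(-6*(3 - J) + J) = 1/(-(18 - 6*J) + J) = 1/((-18 + 6*J) + J) = 1/(-18 + 7*J))
A(F) = -4 + 1/(F + 1/(-18 + 7*F))
35241 + A(213) = 35241 + (-22 - 28*213² + 79*213)/(1 - 18*213 + 7*213²) = 35241 + (-22 - 28*45369 + 16827)/(1 - 3834 + 7*45369) = 35241 + (-22 - 1270332 + 16827)/(1 - 3834 + 317583) = 35241 - 1253527/313750 = 11055610223/313750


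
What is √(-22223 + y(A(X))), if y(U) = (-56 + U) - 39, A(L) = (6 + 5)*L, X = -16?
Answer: I*√22494 ≈ 149.98*I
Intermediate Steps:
A(L) = 11*L
y(U) = -95 + U
√(-22223 + y(A(X))) = √(-22223 + (-95 + 11*(-16))) = √(-22223 + (-95 - 176)) = √(-22223 - 271) = √(-22494) = I*√22494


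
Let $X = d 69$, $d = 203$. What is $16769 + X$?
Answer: $30776$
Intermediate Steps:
$X = 14007$ ($X = 203 \cdot 69 = 14007$)
$16769 + X = 16769 + 14007 = 30776$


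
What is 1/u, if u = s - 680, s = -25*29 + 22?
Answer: -1/1383 ≈ -0.00072307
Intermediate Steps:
s = -703 (s = -725 + 22 = -703)
u = -1383 (u = -703 - 680 = -1383)
1/u = 1/(-1383) = -1/1383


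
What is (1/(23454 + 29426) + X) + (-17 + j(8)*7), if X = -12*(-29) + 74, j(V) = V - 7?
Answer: 21786561/52880 ≈ 412.00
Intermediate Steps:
j(V) = -7 + V
X = 422 (X = 348 + 74 = 422)
(1/(23454 + 29426) + X) + (-17 + j(8)*7) = (1/(23454 + 29426) + 422) + (-17 + (-7 + 8)*7) = (1/52880 + 422) + (-17 + 1*7) = (1/52880 + 422) + (-17 + 7) = 22315361/52880 - 10 = 21786561/52880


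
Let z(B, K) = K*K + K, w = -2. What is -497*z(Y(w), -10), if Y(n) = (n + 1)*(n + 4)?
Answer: -44730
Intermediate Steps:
Y(n) = (1 + n)*(4 + n)
z(B, K) = K + K² (z(B, K) = K² + K = K + K²)
-497*z(Y(w), -10) = -(-4970)*(1 - 10) = -(-4970)*(-9) = -497*90 = -44730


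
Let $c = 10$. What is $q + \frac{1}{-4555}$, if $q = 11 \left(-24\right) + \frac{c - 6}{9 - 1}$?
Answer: $- \frac{2400487}{9110} \approx -263.5$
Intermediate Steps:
$q = - \frac{527}{2}$ ($q = 11 \left(-24\right) + \frac{10 - 6}{9 - 1} = -264 + \frac{4}{8} = -264 + 4 \cdot \frac{1}{8} = -264 + \frac{1}{2} = - \frac{527}{2} \approx -263.5$)
$q + \frac{1}{-4555} = - \frac{527}{2} + \frac{1}{-4555} = - \frac{527}{2} - \frac{1}{4555} = - \frac{2400487}{9110}$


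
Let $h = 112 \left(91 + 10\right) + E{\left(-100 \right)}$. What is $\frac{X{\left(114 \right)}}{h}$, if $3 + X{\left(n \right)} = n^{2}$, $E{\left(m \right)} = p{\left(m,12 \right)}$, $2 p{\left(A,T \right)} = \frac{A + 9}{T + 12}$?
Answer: $\frac{623664}{542885} \approx 1.1488$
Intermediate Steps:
$p{\left(A,T \right)} = \frac{9 + A}{2 \left(12 + T\right)}$ ($p{\left(A,T \right)} = \frac{\left(A + 9\right) \frac{1}{T + 12}}{2} = \frac{\left(9 + A\right) \frac{1}{12 + T}}{2} = \frac{\frac{1}{12 + T} \left(9 + A\right)}{2} = \frac{9 + A}{2 \left(12 + T\right)}$)
$E{\left(m \right)} = \frac{3}{16} + \frac{m}{48}$ ($E{\left(m \right)} = \frac{9 + m}{2 \left(12 + 12\right)} = \frac{9 + m}{2 \cdot 24} = \frac{1}{2} \cdot \frac{1}{24} \left(9 + m\right) = \frac{3}{16} + \frac{m}{48}$)
$X{\left(n \right)} = -3 + n^{2}$
$h = \frac{542885}{48}$ ($h = 112 \left(91 + 10\right) + \left(\frac{3}{16} + \frac{1}{48} \left(-100\right)\right) = 112 \cdot 101 + \left(\frac{3}{16} - \frac{25}{12}\right) = 11312 - \frac{91}{48} = \frac{542885}{48} \approx 11310.0$)
$\frac{X{\left(114 \right)}}{h} = \frac{-3 + 114^{2}}{\frac{542885}{48}} = \left(-3 + 12996\right) \frac{48}{542885} = 12993 \cdot \frac{48}{542885} = \frac{623664}{542885}$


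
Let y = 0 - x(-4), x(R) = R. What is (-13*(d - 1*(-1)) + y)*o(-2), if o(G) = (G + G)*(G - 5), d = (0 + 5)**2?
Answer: -9352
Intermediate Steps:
d = 25 (d = 5**2 = 25)
y = 4 (y = 0 - 1*(-4) = 0 + 4 = 4)
o(G) = 2*G*(-5 + G) (o(G) = (2*G)*(-5 + G) = 2*G*(-5 + G))
(-13*(d - 1*(-1)) + y)*o(-2) = (-13*(25 - 1*(-1)) + 4)*(2*(-2)*(-5 - 2)) = (-13*(25 + 1) + 4)*(2*(-2)*(-7)) = (-13*26 + 4)*28 = (-338 + 4)*28 = -334*28 = -9352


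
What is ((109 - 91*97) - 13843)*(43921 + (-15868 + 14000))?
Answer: -948757733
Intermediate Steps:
((109 - 91*97) - 13843)*(43921 + (-15868 + 14000)) = ((109 - 8827) - 13843)*(43921 - 1868) = (-8718 - 13843)*42053 = -22561*42053 = -948757733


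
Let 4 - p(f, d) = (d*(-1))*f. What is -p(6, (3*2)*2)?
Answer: -76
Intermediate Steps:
p(f, d) = 4 + d*f (p(f, d) = 4 - d*(-1)*f = 4 - (-d)*f = 4 - (-1)*d*f = 4 + d*f)
-p(6, (3*2)*2) = -(4 + ((3*2)*2)*6) = -(4 + (6*2)*6) = -(4 + 12*6) = -(4 + 72) = -1*76 = -76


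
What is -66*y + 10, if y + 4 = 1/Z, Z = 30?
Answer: 1359/5 ≈ 271.80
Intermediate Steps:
y = -119/30 (y = -4 + 1/30 = -119/30 ≈ -3.9667)
-66*y + 10 = -66*(-119/30) + 10 = 1309/5 + 10 = 1359/5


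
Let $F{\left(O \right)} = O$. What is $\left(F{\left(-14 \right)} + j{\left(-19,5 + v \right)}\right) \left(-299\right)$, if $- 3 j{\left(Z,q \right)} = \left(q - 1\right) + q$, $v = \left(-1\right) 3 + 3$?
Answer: $5083$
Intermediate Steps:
$v = 0$ ($v = -3 + 3 = 0$)
$j{\left(Z,q \right)} = \frac{1}{3} - \frac{2 q}{3}$ ($j{\left(Z,q \right)} = - \frac{\left(q - 1\right) + q}{3} = - \frac{\left(-1 + q\right) + q}{3} = - \frac{-1 + 2 q}{3} = \frac{1}{3} - \frac{2 q}{3}$)
$\left(F{\left(-14 \right)} + j{\left(-19,5 + v \right)}\right) \left(-299\right) = \left(-14 + \left(\frac{1}{3} - \frac{2 \left(5 + 0\right)}{3}\right)\right) \left(-299\right) = \left(-14 + \left(\frac{1}{3} - \frac{10}{3}\right)\right) \left(-299\right) = \left(-14 - 3\right) \left(-299\right) = \left(-17\right) \left(-299\right) = 5083$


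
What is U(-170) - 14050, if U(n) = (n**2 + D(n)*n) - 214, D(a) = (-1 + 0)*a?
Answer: -14264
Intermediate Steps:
D(a) = -a
U(n) = -214 (U(n) = (n**2 + (-n)*n) - 214 = (n**2 - n**2) - 214 = 0 - 214 = -214)
U(-170) - 14050 = -214 - 14050 = -14264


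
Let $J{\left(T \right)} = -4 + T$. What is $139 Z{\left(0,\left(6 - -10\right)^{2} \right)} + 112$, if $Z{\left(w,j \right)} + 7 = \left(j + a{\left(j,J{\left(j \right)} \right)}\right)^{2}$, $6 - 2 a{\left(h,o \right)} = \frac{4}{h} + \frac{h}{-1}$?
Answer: $\frac{341052448651}{16384} \approx 2.0816 \cdot 10^{7}$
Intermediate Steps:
$a{\left(h,o \right)} = 3 + \frac{h}{2} - \frac{2}{h}$ ($a{\left(h,o \right)} = 3 - \frac{\frac{4}{h} + \frac{h}{-1}}{2} = 3 - \frac{\frac{4}{h} + h \left(-1\right)}{2} = 3 - \frac{\frac{4}{h} - h}{2} = 3 - \frac{- h + \frac{4}{h}}{2} = 3 + \left(\frac{h}{2} - \frac{2}{h}\right) = 3 + \frac{h}{2} - \frac{2}{h}$)
$Z{\left(w,j \right)} = -7 + \left(3 - \frac{2}{j} + \frac{3 j}{2}\right)^{2}$ ($Z{\left(w,j \right)} = -7 + \left(j + \left(3 + \frac{j}{2} - \frac{2}{j}\right)\right)^{2} = -7 + \left(3 - \frac{2}{j} + \frac{3 j}{2}\right)^{2}$)
$139 Z{\left(0,\left(6 - -10\right)^{2} \right)} + 112 = 139 \left(-7 + \frac{\left(-4 + 3 \left(\left(6 - -10\right)^{2}\right)^{2} + 6 \left(6 - -10\right)^{2}\right)^{2}}{4 \left(6 - -10\right)^{4}}\right) + 112 = 139 \left(-7 + \frac{\left(-4 + 3 \left(\left(6 + 10\right)^{2}\right)^{2} + 6 \left(6 + 10\right)^{2}\right)^{2}}{4 \left(6 + 10\right)^{4}}\right) + 112 = 139 \left(-7 + \frac{\left(-4 + 3 \left(16^{2}\right)^{2} + 6 \cdot 16^{2}\right)^{2}}{4 \cdot 65536}\right) + 112 = 139 \left(-7 + \frac{\left(-4 + 3 \cdot 256^{2} + 6 \cdot 256\right)^{2}}{4 \cdot 65536}\right) + 112 = 139 \left(-7 + \frac{1}{4} \cdot \frac{1}{65536} \left(-4 + 3 \cdot 65536 + 1536\right)^{2}\right) + 112 = 139 \left(-7 + \frac{1}{4} \cdot \frac{1}{65536} \left(-4 + 196608 + 1536\right)^{2}\right) + 112 = 139 \left(-7 + \frac{1}{4} \cdot \frac{1}{65536} \cdot 198140^{2}\right) + 112 = 139 \left(-7 + \frac{1}{4} \cdot \frac{1}{65536} \cdot 39259459600\right) + 112 = 139 \left(-7 + \frac{2453716225}{16384}\right) + 112 = 139 \cdot \frac{2453601537}{16384} + 112 = \frac{341050613643}{16384} + 112 = \frac{341052448651}{16384}$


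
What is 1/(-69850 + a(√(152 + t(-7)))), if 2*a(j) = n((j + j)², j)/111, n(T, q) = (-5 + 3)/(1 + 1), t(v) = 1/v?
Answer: -222/15506701 ≈ -1.4316e-5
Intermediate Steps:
n(T, q) = -1 (n(T, q) = -2/2 = -2*½ = -1)
a(j) = -1/222 (a(j) = (-1/111)/2 = (-1*1/111)/2 = (½)*(-1/111) = -1/222)
1/(-69850 + a(√(152 + t(-7)))) = 1/(-69850 - 1/222) = 1/(-15506701/222) = -222/15506701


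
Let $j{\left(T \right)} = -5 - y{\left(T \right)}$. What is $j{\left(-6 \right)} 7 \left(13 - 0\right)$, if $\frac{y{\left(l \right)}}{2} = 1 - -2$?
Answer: $-1001$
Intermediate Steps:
$y{\left(l \right)} = 6$ ($y{\left(l \right)} = 2 \left(1 - -2\right) = 2 \left(1 + 2\right) = 2 \cdot 3 = 6$)
$j{\left(T \right)} = -11$ ($j{\left(T \right)} = -5 - 6 = -11$)
$j{\left(-6 \right)} 7 \left(13 - 0\right) = \left(-11\right) 7 \left(13 - 0\right) = - 77 \left(13 + 0\right) = \left(-77\right) 13 = -1001$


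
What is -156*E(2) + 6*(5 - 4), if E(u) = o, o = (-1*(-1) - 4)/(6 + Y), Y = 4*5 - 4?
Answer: 300/11 ≈ 27.273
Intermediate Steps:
Y = 16 (Y = 20 - 4 = 16)
o = -3/22 (o = (-1*(-1) - 4)/(6 + 16) = (1 - 4)/22 = -3*1/22 = -3/22 ≈ -0.13636)
E(u) = -3/22
-156*E(2) + 6*(5 - 4) = -156*(-3/22) + 6*(5 - 4) = 234/11 + 6*1 = 234/11 + 6 = 300/11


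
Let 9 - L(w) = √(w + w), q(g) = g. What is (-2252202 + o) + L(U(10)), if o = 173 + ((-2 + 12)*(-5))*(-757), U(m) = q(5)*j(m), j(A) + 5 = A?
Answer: -2214170 - 5*√2 ≈ -2.2142e+6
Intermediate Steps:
j(A) = -5 + A
U(m) = -25 + 5*m (U(m) = 5*(-5 + m) = -25 + 5*m)
o = 38023 (o = 173 + (10*(-5))*(-757) = 173 - 50*(-757) = 173 + 37850 = 38023)
L(w) = 9 - √2*√w (L(w) = 9 - √(w + w) = 9 - √(2*w) = 9 - √2*√w)
(-2252202 + o) + L(U(10)) = (-2252202 + 38023) + (9 - √2*√(-25 + 5*10)) = -2214179 + (9 - √2*√(-25 + 50)) = -2214179 + (9 - √2*√25) = -2214179 + (9 - 1*√2*5) = -2214179 + (9 - 5*√2) = -2214170 - 5*√2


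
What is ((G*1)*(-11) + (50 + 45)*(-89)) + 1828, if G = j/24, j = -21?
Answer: -52939/8 ≈ -6617.4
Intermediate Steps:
G = -7/8 (G = -21/24 = -21*1/24 = -7/8 ≈ -0.87500)
((G*1)*(-11) + (50 + 45)*(-89)) + 1828 = (-7/8*1*(-11) + (50 + 45)*(-89)) + 1828 = (-7/8*(-11) + 95*(-89)) + 1828 = (77/8 - 8455) + 1828 = -67563/8 + 1828 = -52939/8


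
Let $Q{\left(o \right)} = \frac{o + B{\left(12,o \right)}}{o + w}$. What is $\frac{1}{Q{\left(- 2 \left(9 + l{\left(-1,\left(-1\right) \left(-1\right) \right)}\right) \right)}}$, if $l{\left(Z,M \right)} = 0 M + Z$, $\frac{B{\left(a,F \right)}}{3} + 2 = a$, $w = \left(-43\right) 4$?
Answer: $- \frac{94}{7} \approx -13.429$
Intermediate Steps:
$w = -172$
$B{\left(a,F \right)} = -6 + 3 a$
$l{\left(Z,M \right)} = Z$ ($l{\left(Z,M \right)} = 0 + Z = Z$)
$Q{\left(o \right)} = \frac{30 + o}{-172 + o}$ ($Q{\left(o \right)} = \frac{o + \left(-6 + 3 \cdot 12\right)}{o - 172} = \frac{o + \left(-6 + 36\right)}{-172 + o} = \frac{o + 30}{-172 + o} = \frac{30 + o}{-172 + o}$)
$\frac{1}{Q{\left(- 2 \left(9 + l{\left(-1,\left(-1\right) \left(-1\right) \right)}\right) \right)}} = \frac{1}{\frac{1}{-172 - 2 \left(9 - 1\right)} \left(30 - 2 \left(9 - 1\right)\right)} = \frac{1}{\frac{1}{-172 - 16} \left(30 - 16\right)} = \frac{1}{\frac{1}{-188} \cdot 14} = \frac{1}{\left(- \frac{1}{188}\right) 14} = \frac{1}{- \frac{7}{94}} = - \frac{94}{7}$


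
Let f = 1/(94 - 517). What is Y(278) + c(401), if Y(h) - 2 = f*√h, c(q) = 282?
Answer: 284 - √278/423 ≈ 283.96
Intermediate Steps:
f = -1/423 (f = 1/(-423) = -1/423 ≈ -0.0023641)
Y(h) = 2 - √h/423
Y(278) + c(401) = (2 - √278/423) + 282 = 284 - √278/423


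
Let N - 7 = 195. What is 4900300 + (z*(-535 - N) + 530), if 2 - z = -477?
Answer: 4547807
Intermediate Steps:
N = 202 (N = 7 + 195 = 202)
z = 479 (z = 2 - 1*(-477) = 2 + 477 = 479)
4900300 + (z*(-535 - N) + 530) = 4900300 + (479*(-535 - 1*202) + 530) = 4900300 + (479*(-535 - 202) + 530) = 4900300 + (479*(-737) + 530) = 4900300 + (-353023 + 530) = 4900300 - 352493 = 4547807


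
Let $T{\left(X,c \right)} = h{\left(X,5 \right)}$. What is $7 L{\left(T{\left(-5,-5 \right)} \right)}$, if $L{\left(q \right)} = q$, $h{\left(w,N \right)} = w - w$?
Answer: $0$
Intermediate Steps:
$h{\left(w,N \right)} = 0$
$T{\left(X,c \right)} = 0$
$7 L{\left(T{\left(-5,-5 \right)} \right)} = 7 \cdot 0 = 0$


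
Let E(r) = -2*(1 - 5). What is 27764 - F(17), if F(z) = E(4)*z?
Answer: 27628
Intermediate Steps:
E(r) = 8 (E(r) = -2*(-4) = 8)
F(z) = 8*z
27764 - F(17) = 27764 - 8*17 = 27764 - 1*136 = 27764 - 136 = 27628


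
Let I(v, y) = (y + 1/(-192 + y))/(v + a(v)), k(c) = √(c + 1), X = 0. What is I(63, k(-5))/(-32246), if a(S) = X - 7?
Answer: 3/1040239837 - 36867*I/33287674784 ≈ 2.884e-9 - 1.1075e-6*I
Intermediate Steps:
a(S) = -7 (a(S) = 0 - 7 = -7)
k(c) = √(1 + c)
I(v, y) = (y + 1/(-192 + y))/(-7 + v) (I(v, y) = (y + 1/(-192 + y))/(v - 7) = (y + 1/(-192 + y))/(-7 + v))
I(63, k(-5))/(-32246) = ((1 + (√(1 - 5))² - 192*√(1 - 5))/(1344 - 192*63 - 7*√(1 - 5) + 63*√(1 - 5)))/(-32246) = ((1 + (√(-4))² - 384*I)/(1344 - 12096 - 14*I + 63*√(-4)))*(-1/32246) = ((1 + (2*I)² - 384*I)/(1344 - 12096 - 14*I + 63*(2*I)))*(-1/32246) = ((1 - 4 - 384*I)/(1344 - 12096 - 14*I + 126*I))*(-1/32246) = ((-3 - 384*I)/(-10752 + 112*I))*(-1/32246) = (((-10752 - 112*I)/115618048)*(-3 - 384*I))*(-1/32246) = ((-10752 - 112*I)*(-3 - 384*I)/115618048)*(-1/32246) = -(-10752 - 112*I)*(-3 - 384*I)/3728219575808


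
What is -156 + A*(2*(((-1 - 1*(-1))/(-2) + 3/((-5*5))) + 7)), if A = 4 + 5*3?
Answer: 2636/25 ≈ 105.44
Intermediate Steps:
A = 19 (A = 4 + 15 = 19)
-156 + A*(2*(((-1 - 1*(-1))/(-2) + 3/((-5*5))) + 7)) = -156 + 19*(2*(((-1 - 1*(-1))/(-2) + 3/((-5*5))) + 7)) = -156 + 19*(2*(((-1 + 1)*(-1/2) + 3/(-25)) + 7)) = -156 + 19*(2*((0*(-1/2) + 3*(-1/25)) + 7)) = -156 + 19*(2*((0 - 3/25) + 7)) = -156 + 19*(2*(-3/25 + 7)) = -156 + 19*(2*(172/25)) = -156 + 19*(344/25) = -156 + 6536/25 = 2636/25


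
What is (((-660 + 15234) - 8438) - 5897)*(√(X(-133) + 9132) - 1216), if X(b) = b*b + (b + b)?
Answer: -290624 + 239*√26555 ≈ -2.5168e+5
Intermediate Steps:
X(b) = b² + 2*b
(((-660 + 15234) - 8438) - 5897)*(√(X(-133) + 9132) - 1216) = (((-660 + 15234) - 8438) - 5897)*(√(-133*(2 - 133) + 9132) - 1216) = ((14574 - 8438) - 5897)*(√(-133*(-131) + 9132) - 1216) = (6136 - 5897)*(√(17423 + 9132) - 1216) = 239*(√26555 - 1216) = 239*(-1216 + √26555) = -290624 + 239*√26555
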